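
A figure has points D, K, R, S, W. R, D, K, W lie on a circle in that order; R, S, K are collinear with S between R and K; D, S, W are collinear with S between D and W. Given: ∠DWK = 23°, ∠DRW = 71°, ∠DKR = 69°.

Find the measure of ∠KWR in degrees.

∠KWR = 92°

1. ∠DRK = 23°  [same arc DK]
2. ∠KDR = 88°  [△RDK]
3. ∠KWR = 92°  [cyclic RDKW, opposite ∠D+∠W]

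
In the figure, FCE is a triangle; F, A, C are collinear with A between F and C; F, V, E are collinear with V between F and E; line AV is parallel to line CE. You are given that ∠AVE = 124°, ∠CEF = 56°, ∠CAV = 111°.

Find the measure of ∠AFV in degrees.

∠AFV = 55°

1. ∠AVF = 56°  [linear pair at V on FE]
2. ∠FAV = 69°  [linear pair at A on FC]
3. ∠AFV = 55°  [△FAV]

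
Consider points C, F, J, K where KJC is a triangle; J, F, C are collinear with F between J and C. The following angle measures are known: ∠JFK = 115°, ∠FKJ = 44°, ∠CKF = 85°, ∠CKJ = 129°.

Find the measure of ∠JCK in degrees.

∠JCK = 30°

1. ∠CFK = 65°  [linear pair at F on JC]
2. ∠FCK = 30°  [△KFC]
3. ∠JCK = 30°  [F on ray CJ]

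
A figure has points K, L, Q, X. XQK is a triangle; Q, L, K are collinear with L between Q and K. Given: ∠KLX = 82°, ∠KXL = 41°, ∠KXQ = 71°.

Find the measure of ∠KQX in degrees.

∠KQX = 52°

1. ∠LKX = 57°  [△XLK]
2. ∠QKX = 57°  [L on ray KQ]
3. ∠KQX = 52°  [△XQK]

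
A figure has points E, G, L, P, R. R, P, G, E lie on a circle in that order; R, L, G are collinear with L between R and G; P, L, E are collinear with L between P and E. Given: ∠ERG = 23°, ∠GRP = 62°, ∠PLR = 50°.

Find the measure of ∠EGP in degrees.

1. ∠EPG = 23°  [same arc GE]
2. ∠GEP = 62°  [same arc PG]
3. ∠EGP = 95°  [△PGE]

∠EGP = 95°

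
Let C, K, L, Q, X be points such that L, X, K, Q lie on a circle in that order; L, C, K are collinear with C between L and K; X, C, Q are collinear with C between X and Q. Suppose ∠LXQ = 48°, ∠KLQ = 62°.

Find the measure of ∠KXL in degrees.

∠KXL = 110°

1. ∠LKQ = 48°  [same arc LQ]
2. ∠KQL = 70°  [△LKQ]
3. ∠KXL = 110°  [cyclic LXKQ, opposite ∠X+∠Q]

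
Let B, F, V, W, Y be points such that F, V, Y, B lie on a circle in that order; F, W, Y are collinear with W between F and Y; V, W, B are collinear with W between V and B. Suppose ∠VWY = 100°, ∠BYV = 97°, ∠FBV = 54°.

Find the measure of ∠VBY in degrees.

∠VBY = 57°

1. ∠BWF = 100°  [vertical angles at W]
2. ∠BFV = 83°  [cyclic FVYB, opposite ∠F+∠Y]
3. ∠BVF = 43°  [△FVB]
4. ∠BWY = 80°  [linear pair at W on FY]
5. ∠BYF = 43°  [same arc FB]
6. ∠VBY = 57°  [△YWB]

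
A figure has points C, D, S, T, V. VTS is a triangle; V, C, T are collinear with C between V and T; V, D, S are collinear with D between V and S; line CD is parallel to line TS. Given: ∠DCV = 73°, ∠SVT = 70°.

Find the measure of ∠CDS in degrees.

∠CDS = 143°

1. ∠STV = 73°  [CD∥TS, corresponding at C]
2. ∠TSV = 37°  [△VTS]
3. ∠CDV = 37°  [CD∥TS, corresponding at D]
4. ∠CDS = 143°  [linear pair at D on VS]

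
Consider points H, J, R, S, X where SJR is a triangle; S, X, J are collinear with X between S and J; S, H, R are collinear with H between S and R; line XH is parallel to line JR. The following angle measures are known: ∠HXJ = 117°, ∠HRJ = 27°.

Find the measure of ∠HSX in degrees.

∠HSX = 90°

1. ∠HXS = 63°  [linear pair at X on SJ]
2. ∠JRS = 27°  [H on ray RS]
3. ∠RJS = 63°  [XH∥JR, corresponding at X]
4. ∠JSR = 90°  [△SJR]
5. ∠HSX = 90°  [X on SJ, H on SR]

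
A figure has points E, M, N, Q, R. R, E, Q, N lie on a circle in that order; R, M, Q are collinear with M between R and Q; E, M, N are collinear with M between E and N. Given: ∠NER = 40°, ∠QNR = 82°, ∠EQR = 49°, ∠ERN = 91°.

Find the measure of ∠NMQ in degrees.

1. ∠NQR = 40°  [same arc RN]
2. ∠ENR = 49°  [△REN]
3. ∠NRQ = 58°  [△RQN]
4. ∠NMR = 73°  [△RMN]
5. ∠NMQ = 107°  [linear pair at M on RQ]

∠NMQ = 107°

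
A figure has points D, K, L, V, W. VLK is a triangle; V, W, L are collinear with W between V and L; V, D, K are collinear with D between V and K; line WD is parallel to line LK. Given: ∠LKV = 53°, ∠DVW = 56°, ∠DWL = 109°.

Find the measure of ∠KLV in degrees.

1. ∠VDW = 53°  [WD∥LK, corresponding at D]
2. ∠DWV = 71°  [△VWD]
3. ∠KLV = 71°  [WD∥LK, corresponding at W]

∠KLV = 71°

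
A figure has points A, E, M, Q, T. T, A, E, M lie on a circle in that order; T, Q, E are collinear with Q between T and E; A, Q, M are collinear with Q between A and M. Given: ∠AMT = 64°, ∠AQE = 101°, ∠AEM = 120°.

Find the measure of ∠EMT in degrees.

∠EMT = 109°

1. ∠AET = 64°  [same arc TA]
2. ∠MQT = 101°  [vertical angles at Q]
3. ∠EAM = 15°  [△AQE]
4. ∠AME = 45°  [△AEM]
5. ∠EQM = 79°  [linear pair at Q on TE]
6. ∠ETM = 15°  [△TQM]
7. ∠MET = 56°  [△EQM]
8. ∠EMT = 109°  [△TEM]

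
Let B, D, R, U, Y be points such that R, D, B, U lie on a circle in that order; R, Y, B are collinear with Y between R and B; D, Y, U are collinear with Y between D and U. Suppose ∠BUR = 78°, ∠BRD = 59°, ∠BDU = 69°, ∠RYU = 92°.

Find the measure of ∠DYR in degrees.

∠DYR = 88°

1. ∠BDR = 102°  [cyclic RDBU, opposite ∠D+∠U]
2. ∠DBR = 19°  [△RDB]
3. ∠BYD = 92°  [△DYB]
4. ∠DYR = 88°  [linear pair at Y on RB]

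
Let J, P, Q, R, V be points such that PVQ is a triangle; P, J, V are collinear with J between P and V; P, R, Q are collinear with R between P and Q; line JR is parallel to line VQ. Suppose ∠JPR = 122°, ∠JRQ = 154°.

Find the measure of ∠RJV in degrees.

1. ∠JRP = 26°  [linear pair at R on PQ]
2. ∠PJR = 32°  [△PJR]
3. ∠RJV = 148°  [linear pair at J on PV]

∠RJV = 148°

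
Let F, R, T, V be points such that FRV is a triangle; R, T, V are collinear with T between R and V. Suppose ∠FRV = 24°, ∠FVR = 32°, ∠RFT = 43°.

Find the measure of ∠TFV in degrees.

1. ∠FRT = 24°  [T on ray RV]
2. ∠FVT = 32°  [T on ray VR]
3. ∠FTR = 113°  [△FRT]
4. ∠FTV = 67°  [linear pair at T on RV]
5. ∠TFV = 81°  [△FTV]

∠TFV = 81°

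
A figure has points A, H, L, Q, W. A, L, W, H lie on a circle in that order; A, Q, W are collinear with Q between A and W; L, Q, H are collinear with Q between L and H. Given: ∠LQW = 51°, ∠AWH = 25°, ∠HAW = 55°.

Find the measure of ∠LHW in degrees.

1. ∠AQH = 51°  [vertical angles at Q]
2. ∠HQW = 129°  [linear pair at Q on AW]
3. ∠LHW = 26°  [△WQH]

∠LHW = 26°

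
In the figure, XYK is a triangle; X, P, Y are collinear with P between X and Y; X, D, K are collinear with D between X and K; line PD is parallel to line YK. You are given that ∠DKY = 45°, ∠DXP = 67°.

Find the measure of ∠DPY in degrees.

1. ∠XKY = 45°  [D on ray KX]
2. ∠KXY = 67°  [P on XY, D on XK]
3. ∠KYX = 68°  [△XYK]
4. ∠DPX = 68°  [PD∥YK, corresponding at P]
5. ∠DPY = 112°  [linear pair at P on XY]

∠DPY = 112°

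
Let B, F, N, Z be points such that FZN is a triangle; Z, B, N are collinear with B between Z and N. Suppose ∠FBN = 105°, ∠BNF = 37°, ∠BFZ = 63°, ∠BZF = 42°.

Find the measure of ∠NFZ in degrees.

∠NFZ = 101°

1. ∠FNZ = 37°  [B on ray NZ]
2. ∠FZN = 42°  [B on ray ZN]
3. ∠NFZ = 101°  [△FZN]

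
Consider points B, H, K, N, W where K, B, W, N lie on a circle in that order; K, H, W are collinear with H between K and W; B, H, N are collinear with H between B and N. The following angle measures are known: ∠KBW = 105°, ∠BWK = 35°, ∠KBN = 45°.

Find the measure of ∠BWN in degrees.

1. ∠BNK = 35°  [same arc KB]
2. ∠BKN = 100°  [△KBN]
3. ∠BWN = 80°  [cyclic KBWN, opposite ∠K+∠W]

∠BWN = 80°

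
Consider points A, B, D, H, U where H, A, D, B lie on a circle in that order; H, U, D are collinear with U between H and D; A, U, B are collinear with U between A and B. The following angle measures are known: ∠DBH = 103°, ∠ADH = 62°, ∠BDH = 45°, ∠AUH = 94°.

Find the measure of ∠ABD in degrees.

1. ∠DAH = 77°  [cyclic HADB, opposite ∠A+∠B]
2. ∠AHD = 41°  [△HAD]
3. ∠ABD = 41°  [same arc AD]

∠ABD = 41°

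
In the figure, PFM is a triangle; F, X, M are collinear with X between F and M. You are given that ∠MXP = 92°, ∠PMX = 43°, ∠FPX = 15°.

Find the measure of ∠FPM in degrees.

∠FPM = 60°

1. ∠FXP = 88°  [linear pair at X on FM]
2. ∠FMP = 43°  [X on ray MF]
3. ∠PFX = 77°  [△PFX]
4. ∠MFP = 77°  [X on ray FM]
5. ∠FPM = 60°  [△PFM]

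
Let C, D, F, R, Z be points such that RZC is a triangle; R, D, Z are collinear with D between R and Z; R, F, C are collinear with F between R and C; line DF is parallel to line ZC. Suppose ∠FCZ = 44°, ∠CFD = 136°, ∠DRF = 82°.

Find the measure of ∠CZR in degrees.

1. ∠RCZ = 44°  [F on ray CR]
2. ∠CRZ = 82°  [D on RZ, F on RC]
3. ∠CZR = 54°  [△RZC]

∠CZR = 54°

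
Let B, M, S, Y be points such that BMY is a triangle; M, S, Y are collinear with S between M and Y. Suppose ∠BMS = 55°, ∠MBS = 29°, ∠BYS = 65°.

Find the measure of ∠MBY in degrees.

∠MBY = 60°

1. ∠BMY = 55°  [S on ray MY]
2. ∠BYM = 65°  [S on ray YM]
3. ∠MBY = 60°  [△BMY]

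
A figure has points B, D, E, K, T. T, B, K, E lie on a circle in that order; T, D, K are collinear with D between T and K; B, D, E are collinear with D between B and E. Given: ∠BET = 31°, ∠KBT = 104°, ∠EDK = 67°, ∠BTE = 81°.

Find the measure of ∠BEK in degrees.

∠BEK = 45°

1. ∠BKT = 31°  [same arc TB]
2. ∠BTK = 45°  [△TBK]
3. ∠BEK = 45°  [same arc BK]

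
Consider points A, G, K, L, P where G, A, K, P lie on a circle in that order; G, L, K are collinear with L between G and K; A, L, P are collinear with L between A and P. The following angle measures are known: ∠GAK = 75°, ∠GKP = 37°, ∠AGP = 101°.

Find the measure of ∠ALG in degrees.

1. ∠GPK = 105°  [cyclic GAKP, opposite ∠A+∠P]
2. ∠GAP = 37°  [same arc GP]
3. ∠KGP = 38°  [△GKP]
4. ∠APG = 42°  [△GAP]
5. ∠KAP = 38°  [same arc KP]
6. ∠AKG = 42°  [same arc GA]
7. ∠ALK = 100°  [△ALK]
8. ∠ALG = 80°  [linear pair at L on GK]

∠ALG = 80°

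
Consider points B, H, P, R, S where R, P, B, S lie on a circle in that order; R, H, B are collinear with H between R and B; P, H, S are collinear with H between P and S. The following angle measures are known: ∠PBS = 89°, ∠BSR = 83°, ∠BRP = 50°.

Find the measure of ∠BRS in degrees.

∠BRS = 41°

1. ∠BSP = 50°  [same arc PB]
2. ∠BPS = 41°  [△PBS]
3. ∠BRS = 41°  [same arc BS]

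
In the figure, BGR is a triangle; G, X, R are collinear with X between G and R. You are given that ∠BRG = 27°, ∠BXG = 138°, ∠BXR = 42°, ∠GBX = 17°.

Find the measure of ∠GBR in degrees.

∠GBR = 128°

1. ∠BGX = 25°  [△BGX]
2. ∠BGR = 25°  [X on ray GR]
3. ∠GBR = 128°  [△BGR]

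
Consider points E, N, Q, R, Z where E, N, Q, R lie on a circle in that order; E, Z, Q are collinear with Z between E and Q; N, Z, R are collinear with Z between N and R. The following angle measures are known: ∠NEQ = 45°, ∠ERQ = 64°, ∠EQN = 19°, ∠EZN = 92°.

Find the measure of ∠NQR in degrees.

∠NQR = 62°

1. ∠ENR = 43°  [△EZN]
2. ∠ERN = 19°  [same arc EN]
3. ∠NER = 118°  [△ENR]
4. ∠NQR = 62°  [cyclic ENQR, opposite ∠E+∠Q]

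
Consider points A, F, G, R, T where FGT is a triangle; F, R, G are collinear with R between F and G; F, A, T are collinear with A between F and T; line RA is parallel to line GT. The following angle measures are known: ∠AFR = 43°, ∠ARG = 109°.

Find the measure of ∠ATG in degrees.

∠ATG = 66°

1. ∠ARF = 71°  [linear pair at R on FG]
2. ∠FAR = 66°  [△FRA]
3. ∠RAT = 114°  [linear pair at A on FT]
4. ∠ATG = 66°  [RA∥GT, co-interior at T–A]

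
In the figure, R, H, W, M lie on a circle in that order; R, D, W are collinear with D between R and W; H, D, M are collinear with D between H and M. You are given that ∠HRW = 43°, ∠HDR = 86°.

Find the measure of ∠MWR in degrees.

∠MWR = 51°

1. ∠HMW = 43°  [same arc HW]
2. ∠MDW = 86°  [vertical angles at D]
3. ∠MWR = 51°  [△WDM]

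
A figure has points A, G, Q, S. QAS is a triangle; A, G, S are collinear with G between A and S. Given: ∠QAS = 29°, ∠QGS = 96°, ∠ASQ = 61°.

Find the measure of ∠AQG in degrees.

∠AQG = 67°

1. ∠GAQ = 29°  [G on ray AS]
2. ∠AGQ = 84°  [linear pair at G on AS]
3. ∠AQG = 67°  [△QAG]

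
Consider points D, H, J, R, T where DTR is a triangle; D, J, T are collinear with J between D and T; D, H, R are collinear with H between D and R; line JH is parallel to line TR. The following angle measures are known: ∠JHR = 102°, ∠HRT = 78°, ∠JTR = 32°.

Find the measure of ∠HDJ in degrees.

1. ∠DRT = 78°  [H on ray RD]
2. ∠DTR = 32°  [J on ray TD]
3. ∠RDT = 70°  [△DTR]
4. ∠HDJ = 70°  [J on DT, H on DR]

∠HDJ = 70°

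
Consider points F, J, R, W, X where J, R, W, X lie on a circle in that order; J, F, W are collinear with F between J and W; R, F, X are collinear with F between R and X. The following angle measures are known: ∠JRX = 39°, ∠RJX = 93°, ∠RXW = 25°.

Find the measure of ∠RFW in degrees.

1. ∠JXR = 48°  [△JRX]
2. ∠RWX = 87°  [cyclic JRWX, opposite ∠J+∠W]
3. ∠WRX = 68°  [△RWX]
4. ∠JWR = 48°  [same arc JR]
5. ∠RFW = 64°  [△RFW]

∠RFW = 64°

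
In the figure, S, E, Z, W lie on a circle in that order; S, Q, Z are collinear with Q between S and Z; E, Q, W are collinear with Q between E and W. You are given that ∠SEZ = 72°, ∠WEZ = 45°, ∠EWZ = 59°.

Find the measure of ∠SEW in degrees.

∠SEW = 27°

1. ∠SWZ = 108°  [cyclic SEZW, opposite ∠E+∠W]
2. ∠WSZ = 45°  [same arc ZW]
3. ∠SZW = 27°  [△SZW]
4. ∠SEW = 27°  [same arc SW]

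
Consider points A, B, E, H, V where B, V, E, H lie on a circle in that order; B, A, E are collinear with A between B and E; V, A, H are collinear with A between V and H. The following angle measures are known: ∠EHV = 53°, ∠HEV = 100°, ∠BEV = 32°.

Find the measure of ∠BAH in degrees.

1. ∠EVH = 27°  [△VEH]
2. ∠BHV = 32°  [same arc BV]
3. ∠EBH = 27°  [same arc EH]
4. ∠BAH = 121°  [△BAH]

∠BAH = 121°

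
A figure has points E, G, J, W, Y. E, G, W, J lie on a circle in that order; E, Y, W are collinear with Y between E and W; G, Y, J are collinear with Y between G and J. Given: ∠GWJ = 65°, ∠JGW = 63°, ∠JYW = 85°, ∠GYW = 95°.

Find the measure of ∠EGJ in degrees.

∠EGJ = 43°

1. ∠GJW = 52°  [△GWJ]
2. ∠EYG = 85°  [vertical angles at Y]
3. ∠GEW = 52°  [same arc GW]
4. ∠EGJ = 43°  [△EYG]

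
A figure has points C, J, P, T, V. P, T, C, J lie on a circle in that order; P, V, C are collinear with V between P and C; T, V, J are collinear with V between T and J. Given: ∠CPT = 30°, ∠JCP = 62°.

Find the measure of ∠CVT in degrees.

∠CVT = 92°

1. ∠JTP = 62°  [same arc PJ]
2. ∠PVT = 88°  [△PVT]
3. ∠CVT = 92°  [linear pair at V on PC]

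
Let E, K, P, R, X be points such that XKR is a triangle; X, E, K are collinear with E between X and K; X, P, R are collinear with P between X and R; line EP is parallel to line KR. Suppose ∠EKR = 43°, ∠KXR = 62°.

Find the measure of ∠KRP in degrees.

∠KRP = 75°

1. ∠RKX = 43°  [E on ray KX]
2. ∠KRX = 75°  [△XKR]
3. ∠KRP = 75°  [P on ray RX]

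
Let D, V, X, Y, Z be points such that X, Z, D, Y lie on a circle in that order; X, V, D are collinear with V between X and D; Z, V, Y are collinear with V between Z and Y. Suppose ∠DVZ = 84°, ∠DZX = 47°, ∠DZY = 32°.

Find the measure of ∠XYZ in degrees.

1. ∠XVY = 84°  [vertical angles at V]
2. ∠DXY = 32°  [same arc DY]
3. ∠XYZ = 64°  [△XVY]

∠XYZ = 64°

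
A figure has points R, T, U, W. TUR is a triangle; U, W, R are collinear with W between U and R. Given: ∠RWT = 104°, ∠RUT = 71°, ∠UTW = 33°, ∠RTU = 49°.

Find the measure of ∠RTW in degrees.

∠RTW = 16°

1. ∠TRU = 60°  [△TUR]
2. ∠TRW = 60°  [W on ray RU]
3. ∠RTW = 16°  [△TWR]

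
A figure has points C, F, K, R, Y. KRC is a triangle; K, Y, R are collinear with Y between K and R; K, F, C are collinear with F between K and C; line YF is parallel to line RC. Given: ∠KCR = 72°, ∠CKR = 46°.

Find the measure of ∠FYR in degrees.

∠FYR = 118°

1. ∠CRK = 62°  [△KRC]
2. ∠FYK = 62°  [YF∥RC, corresponding at Y]
3. ∠FYR = 118°  [linear pair at Y on KR]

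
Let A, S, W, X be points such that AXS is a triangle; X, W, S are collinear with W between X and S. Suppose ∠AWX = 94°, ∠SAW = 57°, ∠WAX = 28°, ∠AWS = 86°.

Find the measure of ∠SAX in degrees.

1. ∠AXW = 58°  [△AXW]
2. ∠ASW = 37°  [△AWS]
3. ∠AXS = 58°  [W on ray XS]
4. ∠ASX = 37°  [W on ray SX]
5. ∠SAX = 85°  [△AXS]

∠SAX = 85°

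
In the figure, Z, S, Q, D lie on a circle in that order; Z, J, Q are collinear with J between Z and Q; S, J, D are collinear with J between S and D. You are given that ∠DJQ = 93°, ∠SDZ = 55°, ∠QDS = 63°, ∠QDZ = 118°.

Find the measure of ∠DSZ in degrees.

∠DSZ = 24°

1. ∠SJZ = 93°  [vertical angles at J]
2. ∠QZS = 63°  [same arc SQ]
3. ∠DSZ = 24°  [△ZJS]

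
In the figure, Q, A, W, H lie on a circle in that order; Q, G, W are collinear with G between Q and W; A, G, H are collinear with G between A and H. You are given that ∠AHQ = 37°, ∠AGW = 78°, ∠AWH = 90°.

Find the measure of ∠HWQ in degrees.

1. ∠AWQ = 37°  [same arc QA]
2. ∠HGQ = 78°  [vertical angles at G]
3. ∠HAW = 65°  [△AGW]
4. ∠AHW = 25°  [△AWH]
5. ∠HGW = 102°  [linear pair at G on QW]
6. ∠HWQ = 53°  [△WGH]

∠HWQ = 53°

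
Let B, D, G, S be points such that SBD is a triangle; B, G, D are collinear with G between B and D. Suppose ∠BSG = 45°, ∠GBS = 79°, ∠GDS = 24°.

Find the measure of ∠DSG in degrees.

1. ∠BGS = 56°  [△SBG]
2. ∠DGS = 124°  [linear pair at G on BD]
3. ∠DSG = 32°  [△SGD]

∠DSG = 32°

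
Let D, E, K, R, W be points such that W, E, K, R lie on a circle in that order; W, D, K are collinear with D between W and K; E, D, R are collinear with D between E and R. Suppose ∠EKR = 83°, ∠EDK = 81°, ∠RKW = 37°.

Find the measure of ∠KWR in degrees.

∠KWR = 53°

1. ∠EWR = 97°  [cyclic WEKR, opposite ∠W+∠K]
2. ∠RDW = 81°  [vertical angles at D]
3. ∠REW = 37°  [same arc WR]
4. ∠ERW = 46°  [△WER]
5. ∠KWR = 53°  [△WDR]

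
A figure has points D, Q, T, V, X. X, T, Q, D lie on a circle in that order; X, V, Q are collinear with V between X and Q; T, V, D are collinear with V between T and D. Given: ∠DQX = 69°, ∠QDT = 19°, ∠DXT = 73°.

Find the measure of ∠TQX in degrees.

1. ∠DTX = 69°  [same arc XD]
2. ∠TDX = 38°  [△XTD]
3. ∠TQX = 38°  [same arc XT]

∠TQX = 38°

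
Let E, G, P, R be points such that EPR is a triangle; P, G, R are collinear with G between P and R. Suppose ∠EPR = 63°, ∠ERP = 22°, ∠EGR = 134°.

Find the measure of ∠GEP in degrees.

∠GEP = 71°

1. ∠EPG = 63°  [G on ray PR]
2. ∠EGP = 46°  [linear pair at G on PR]
3. ∠GEP = 71°  [△EPG]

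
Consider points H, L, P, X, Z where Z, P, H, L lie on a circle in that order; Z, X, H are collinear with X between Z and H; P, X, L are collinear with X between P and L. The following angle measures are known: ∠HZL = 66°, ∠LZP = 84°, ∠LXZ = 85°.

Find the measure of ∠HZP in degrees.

1. ∠HPL = 66°  [same arc HL]
2. ∠LHP = 96°  [cyclic ZPHL, opposite ∠Z+∠H]
3. ∠HLP = 18°  [△PHL]
4. ∠HZP = 18°  [same arc PH]

∠HZP = 18°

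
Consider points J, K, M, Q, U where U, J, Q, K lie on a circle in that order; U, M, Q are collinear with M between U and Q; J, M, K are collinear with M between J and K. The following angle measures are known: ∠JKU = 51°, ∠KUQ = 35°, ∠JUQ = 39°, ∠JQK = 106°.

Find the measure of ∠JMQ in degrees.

1. ∠JQU = 51°  [same arc UJ]
2. ∠KJQ = 35°  [same arc QK]
3. ∠JMQ = 94°  [△JMQ]

∠JMQ = 94°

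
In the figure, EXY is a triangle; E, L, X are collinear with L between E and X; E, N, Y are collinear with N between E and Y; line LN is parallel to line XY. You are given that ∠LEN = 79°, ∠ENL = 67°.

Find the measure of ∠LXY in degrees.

1. ∠ELN = 34°  [△ELN]
2. ∠NLX = 146°  [linear pair at L on EX]
3. ∠LXY = 34°  [LN∥XY, co-interior at X–L]

∠LXY = 34°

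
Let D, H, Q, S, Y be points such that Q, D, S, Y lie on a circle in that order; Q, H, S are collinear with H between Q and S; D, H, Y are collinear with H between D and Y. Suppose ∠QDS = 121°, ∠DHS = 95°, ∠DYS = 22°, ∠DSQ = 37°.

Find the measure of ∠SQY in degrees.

1. ∠QHY = 95°  [vertical angles at H]
2. ∠DYQ = 37°  [same arc QD]
3. ∠SQY = 48°  [△QHY]

∠SQY = 48°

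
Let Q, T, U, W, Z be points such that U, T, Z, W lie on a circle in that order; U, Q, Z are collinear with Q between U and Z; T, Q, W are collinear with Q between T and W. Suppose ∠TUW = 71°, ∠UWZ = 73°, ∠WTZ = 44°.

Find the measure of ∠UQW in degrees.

1. ∠TZW = 109°  [cyclic UTZW, opposite ∠U+∠Z]
2. ∠WUZ = 44°  [same arc ZW]
3. ∠TWZ = 27°  [△TZW]
4. ∠UZW = 63°  [△UZW]
5. ∠WQZ = 90°  [△ZQW]
6. ∠UQW = 90°  [linear pair at Q on UZ]

∠UQW = 90°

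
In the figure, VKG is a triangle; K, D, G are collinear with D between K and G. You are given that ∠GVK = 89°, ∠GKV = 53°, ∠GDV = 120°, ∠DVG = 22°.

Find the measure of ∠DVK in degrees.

1. ∠DKV = 53°  [D on ray KG]
2. ∠KDV = 60°  [linear pair at D on KG]
3. ∠DVK = 67°  [△VKD]

∠DVK = 67°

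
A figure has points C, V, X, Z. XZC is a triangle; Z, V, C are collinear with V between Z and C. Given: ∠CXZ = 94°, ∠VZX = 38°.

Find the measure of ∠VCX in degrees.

∠VCX = 48°

1. ∠CZX = 38°  [V on ray ZC]
2. ∠XCZ = 48°  [△XZC]
3. ∠VCX = 48°  [V on ray CZ]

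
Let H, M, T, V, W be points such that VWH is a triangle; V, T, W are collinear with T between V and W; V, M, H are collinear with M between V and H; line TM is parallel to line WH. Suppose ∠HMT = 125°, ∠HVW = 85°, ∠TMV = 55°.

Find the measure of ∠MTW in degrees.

1. ∠MVT = 85°  [T on VW, M on VH]
2. ∠MTV = 40°  [△VTM]
3. ∠MTW = 140°  [linear pair at T on VW]

∠MTW = 140°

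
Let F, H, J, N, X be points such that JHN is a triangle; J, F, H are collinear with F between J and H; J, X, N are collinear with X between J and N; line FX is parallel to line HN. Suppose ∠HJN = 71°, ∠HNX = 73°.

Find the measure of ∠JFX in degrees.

∠JFX = 36°

1. ∠HNJ = 73°  [X on ray NJ]
2. ∠JHN = 36°  [△JHN]
3. ∠JFX = 36°  [FX∥HN, corresponding at F]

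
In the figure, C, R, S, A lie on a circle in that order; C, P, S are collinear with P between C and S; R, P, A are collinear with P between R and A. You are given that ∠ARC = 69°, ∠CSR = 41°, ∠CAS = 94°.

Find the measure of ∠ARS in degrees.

1. ∠ASC = 69°  [same arc CA]
2. ∠ACS = 17°  [△CSA]
3. ∠ARS = 17°  [same arc SA]

∠ARS = 17°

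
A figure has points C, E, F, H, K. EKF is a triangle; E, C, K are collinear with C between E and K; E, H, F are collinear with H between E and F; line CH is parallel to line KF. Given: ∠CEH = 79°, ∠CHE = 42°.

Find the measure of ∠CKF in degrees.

1. ∠ECH = 59°  [△ECH]
2. ∠HCK = 121°  [linear pair at C on EK]
3. ∠CKF = 59°  [CH∥KF, co-interior at K–C]

∠CKF = 59°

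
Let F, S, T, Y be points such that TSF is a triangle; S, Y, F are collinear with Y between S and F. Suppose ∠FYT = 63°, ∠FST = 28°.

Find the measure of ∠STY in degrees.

∠STY = 35°

1. ∠SYT = 117°  [linear pair at Y on SF]
2. ∠TSY = 28°  [Y on ray SF]
3. ∠STY = 35°  [△TSY]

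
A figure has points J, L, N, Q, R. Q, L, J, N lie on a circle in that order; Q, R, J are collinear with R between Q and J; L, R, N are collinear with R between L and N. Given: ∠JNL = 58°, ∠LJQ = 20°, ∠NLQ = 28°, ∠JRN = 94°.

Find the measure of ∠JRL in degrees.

1. ∠JQL = 58°  [same arc LJ]
2. ∠LRQ = 94°  [△QRL]
3. ∠JRL = 86°  [linear pair at R on QJ]

∠JRL = 86°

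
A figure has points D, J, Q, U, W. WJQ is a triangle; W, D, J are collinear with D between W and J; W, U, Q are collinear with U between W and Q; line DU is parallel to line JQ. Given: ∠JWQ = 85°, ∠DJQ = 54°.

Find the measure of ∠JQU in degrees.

1. ∠QJW = 54°  [D on ray JW]
2. ∠JQW = 41°  [△WJQ]
3. ∠JQU = 41°  [U on ray QW]

∠JQU = 41°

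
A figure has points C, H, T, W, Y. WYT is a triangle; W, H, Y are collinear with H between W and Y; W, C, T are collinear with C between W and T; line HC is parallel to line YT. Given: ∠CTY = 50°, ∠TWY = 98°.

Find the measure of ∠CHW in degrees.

1. ∠WTY = 50°  [C on ray TW]
2. ∠TYW = 32°  [△WYT]
3. ∠CHW = 32°  [HC∥YT, corresponding at H]

∠CHW = 32°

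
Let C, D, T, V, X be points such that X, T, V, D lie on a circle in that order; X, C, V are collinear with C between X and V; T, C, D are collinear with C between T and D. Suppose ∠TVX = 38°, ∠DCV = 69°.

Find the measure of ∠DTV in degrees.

∠DTV = 31°

1. ∠TDX = 38°  [same arc XT]
2. ∠DCX = 111°  [linear pair at C on XV]
3. ∠DXV = 31°  [△XCD]
4. ∠DTV = 31°  [same arc VD]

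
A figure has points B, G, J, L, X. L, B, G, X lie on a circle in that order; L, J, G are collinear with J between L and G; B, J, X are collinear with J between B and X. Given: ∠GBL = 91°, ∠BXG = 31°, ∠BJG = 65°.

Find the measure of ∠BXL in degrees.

∠BXL = 58°

1. ∠BLG = 31°  [same arc BG]
2. ∠BGL = 58°  [△LBG]
3. ∠BXL = 58°  [same arc LB]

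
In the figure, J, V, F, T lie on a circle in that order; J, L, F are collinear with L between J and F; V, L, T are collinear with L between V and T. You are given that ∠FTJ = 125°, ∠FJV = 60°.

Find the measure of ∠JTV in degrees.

∠JTV = 65°

1. ∠FVJ = 55°  [cyclic JVFT, opposite ∠V+∠T]
2. ∠JFV = 65°  [△JVF]
3. ∠JTV = 65°  [same arc JV]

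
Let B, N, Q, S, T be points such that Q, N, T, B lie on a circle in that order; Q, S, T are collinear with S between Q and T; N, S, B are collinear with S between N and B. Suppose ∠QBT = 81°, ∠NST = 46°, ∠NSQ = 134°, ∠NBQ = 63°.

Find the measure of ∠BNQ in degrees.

∠BNQ = 28°

1. ∠QNT = 99°  [cyclic QNTB, opposite ∠N+∠B]
2. ∠NTQ = 63°  [same arc QN]
3. ∠NQT = 18°  [△QNT]
4. ∠BNQ = 28°  [△QSN]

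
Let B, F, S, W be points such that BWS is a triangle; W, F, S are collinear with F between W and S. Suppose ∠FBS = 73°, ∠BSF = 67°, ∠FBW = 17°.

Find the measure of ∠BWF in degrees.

1. ∠BFS = 40°  [△BFS]
2. ∠BFW = 140°  [linear pair at F on WS]
3. ∠BWF = 23°  [△BWF]

∠BWF = 23°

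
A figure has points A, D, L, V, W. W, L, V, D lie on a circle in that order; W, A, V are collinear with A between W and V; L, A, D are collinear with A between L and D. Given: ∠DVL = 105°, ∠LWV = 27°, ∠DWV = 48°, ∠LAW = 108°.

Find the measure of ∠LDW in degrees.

∠LDW = 60°

1. ∠DWL = 75°  [cyclic WLVD, opposite ∠W+∠V]
2. ∠DLW = 45°  [△WAL]
3. ∠LDW = 60°  [△WLD]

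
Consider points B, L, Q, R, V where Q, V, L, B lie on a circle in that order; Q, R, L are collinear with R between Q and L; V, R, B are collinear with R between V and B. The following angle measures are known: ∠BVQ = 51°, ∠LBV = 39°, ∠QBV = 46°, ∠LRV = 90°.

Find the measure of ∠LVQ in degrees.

∠LVQ = 95°

1. ∠LQV = 39°  [same arc VL]
2. ∠QLV = 46°  [same arc QV]
3. ∠LVQ = 95°  [△QVL]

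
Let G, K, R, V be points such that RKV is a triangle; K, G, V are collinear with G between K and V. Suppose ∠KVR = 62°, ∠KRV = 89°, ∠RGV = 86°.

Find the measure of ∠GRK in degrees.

∠GRK = 57°

1. ∠RKV = 29°  [△RKV]
2. ∠KGR = 94°  [linear pair at G on KV]
3. ∠GKR = 29°  [G on ray KV]
4. ∠GRK = 57°  [△RKG]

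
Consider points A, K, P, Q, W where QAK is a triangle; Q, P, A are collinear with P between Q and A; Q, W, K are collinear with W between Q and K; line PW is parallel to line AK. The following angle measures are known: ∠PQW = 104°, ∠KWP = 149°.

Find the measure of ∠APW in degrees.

∠APW = 135°

1. ∠PWQ = 31°  [linear pair at W on QK]
2. ∠QPW = 45°  [△QPW]
3. ∠APW = 135°  [linear pair at P on QA]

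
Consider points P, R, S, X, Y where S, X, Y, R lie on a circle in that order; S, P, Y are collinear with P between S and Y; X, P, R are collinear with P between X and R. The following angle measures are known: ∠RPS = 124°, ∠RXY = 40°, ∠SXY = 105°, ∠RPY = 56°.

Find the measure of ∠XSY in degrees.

1. ∠XPY = 124°  [vertical angles at P]
2. ∠SYX = 16°  [△XPY]
3. ∠XSY = 59°  [△SXY]

∠XSY = 59°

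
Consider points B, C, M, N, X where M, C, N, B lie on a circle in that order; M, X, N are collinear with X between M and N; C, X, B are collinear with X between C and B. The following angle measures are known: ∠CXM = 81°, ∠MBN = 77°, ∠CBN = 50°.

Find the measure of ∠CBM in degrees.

1. ∠BXN = 81°  [vertical angles at X]
2. ∠BNM = 49°  [△NXB]
3. ∠BXM = 99°  [linear pair at X on MN]
4. ∠BMN = 54°  [△MNB]
5. ∠CBM = 27°  [△MXB]

∠CBM = 27°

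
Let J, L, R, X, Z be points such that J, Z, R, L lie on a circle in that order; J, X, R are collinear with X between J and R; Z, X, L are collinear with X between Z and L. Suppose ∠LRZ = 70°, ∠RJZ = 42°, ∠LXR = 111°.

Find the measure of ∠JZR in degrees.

1. ∠RLZ = 42°  [same arc ZR]
2. ∠JXZ = 111°  [vertical angles at X]
3. ∠LZR = 68°  [△ZRL]
4. ∠RXZ = 69°  [linear pair at X on JR]
5. ∠JRZ = 43°  [△ZXR]
6. ∠JZR = 95°  [△JZR]

∠JZR = 95°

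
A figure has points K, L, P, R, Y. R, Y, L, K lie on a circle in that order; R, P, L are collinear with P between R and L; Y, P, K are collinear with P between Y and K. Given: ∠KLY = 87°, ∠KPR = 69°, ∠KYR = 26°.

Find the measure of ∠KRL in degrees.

∠KRL = 50°

1. ∠KRY = 93°  [cyclic RYLK, opposite ∠R+∠L]
2. ∠RKY = 61°  [△RYK]
3. ∠KRL = 50°  [△RPK]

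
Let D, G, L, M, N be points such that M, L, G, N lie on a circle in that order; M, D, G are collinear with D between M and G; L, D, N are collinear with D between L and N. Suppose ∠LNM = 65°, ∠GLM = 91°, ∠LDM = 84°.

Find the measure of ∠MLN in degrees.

1. ∠LGM = 65°  [same arc ML]
2. ∠GML = 24°  [△MLG]
3. ∠MLN = 72°  [△MDL]

∠MLN = 72°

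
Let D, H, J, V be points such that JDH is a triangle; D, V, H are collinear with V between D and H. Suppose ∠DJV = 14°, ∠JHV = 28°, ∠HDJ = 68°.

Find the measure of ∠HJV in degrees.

1. ∠JDV = 68°  [V on ray DH]
2. ∠DVJ = 98°  [△JDV]
3. ∠HVJ = 82°  [linear pair at V on DH]
4. ∠HJV = 70°  [△JVH]

∠HJV = 70°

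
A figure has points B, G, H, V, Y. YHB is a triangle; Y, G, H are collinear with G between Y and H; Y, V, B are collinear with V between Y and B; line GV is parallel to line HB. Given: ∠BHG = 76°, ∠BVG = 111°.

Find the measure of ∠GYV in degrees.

1. ∠BHY = 76°  [G on ray HY]
2. ∠GVY = 69°  [linear pair at V on YB]
3. ∠VGY = 76°  [GV∥HB, corresponding at G]
4. ∠GYV = 35°  [△YGV]

∠GYV = 35°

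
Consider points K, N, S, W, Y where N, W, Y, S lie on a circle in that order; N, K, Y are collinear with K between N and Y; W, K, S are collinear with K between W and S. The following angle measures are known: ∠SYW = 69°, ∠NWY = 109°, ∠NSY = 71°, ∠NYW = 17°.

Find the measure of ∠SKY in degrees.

1. ∠SNW = 111°  [cyclic NWYS, opposite ∠N+∠Y]
2. ∠WNY = 54°  [△NWY]
3. ∠NSW = 17°  [same arc NW]
4. ∠NWS = 52°  [△NWS]
5. ∠WSY = 54°  [same arc WY]
6. ∠NYS = 52°  [same arc NS]
7. ∠SKY = 74°  [△YKS]

∠SKY = 74°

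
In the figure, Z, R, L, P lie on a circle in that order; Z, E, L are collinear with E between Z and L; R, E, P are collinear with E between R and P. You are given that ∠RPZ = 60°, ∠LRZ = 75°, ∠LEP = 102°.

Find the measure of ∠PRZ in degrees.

1. ∠RLZ = 60°  [same arc ZR]
2. ∠LZR = 45°  [△ZRL]
3. ∠REZ = 102°  [vertical angles at E]
4. ∠PRZ = 33°  [△ZER]

∠PRZ = 33°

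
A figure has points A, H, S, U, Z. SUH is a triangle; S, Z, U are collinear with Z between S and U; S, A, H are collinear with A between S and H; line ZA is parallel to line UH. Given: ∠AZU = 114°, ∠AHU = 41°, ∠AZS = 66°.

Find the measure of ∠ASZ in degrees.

1. ∠SHU = 41°  [A on ray HS]
2. ∠HUS = 66°  [ZA∥UH, corresponding at Z]
3. ∠HSU = 73°  [△SUH]
4. ∠ASZ = 73°  [Z on SU, A on SH]

∠ASZ = 73°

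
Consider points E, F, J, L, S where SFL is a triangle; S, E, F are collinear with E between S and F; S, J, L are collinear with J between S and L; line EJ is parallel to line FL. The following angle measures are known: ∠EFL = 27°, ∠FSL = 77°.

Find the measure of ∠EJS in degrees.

1. ∠LFS = 27°  [E on ray FS]
2. ∠FLS = 76°  [△SFL]
3. ∠EJS = 76°  [EJ∥FL, corresponding at J]

∠EJS = 76°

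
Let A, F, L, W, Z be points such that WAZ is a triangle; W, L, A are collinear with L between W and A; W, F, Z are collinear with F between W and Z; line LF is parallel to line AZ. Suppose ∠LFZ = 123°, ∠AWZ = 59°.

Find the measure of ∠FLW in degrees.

∠FLW = 64°

1. ∠LFW = 57°  [linear pair at F on WZ]
2. ∠FWL = 59°  [L on WA, F on WZ]
3. ∠FLW = 64°  [△WLF]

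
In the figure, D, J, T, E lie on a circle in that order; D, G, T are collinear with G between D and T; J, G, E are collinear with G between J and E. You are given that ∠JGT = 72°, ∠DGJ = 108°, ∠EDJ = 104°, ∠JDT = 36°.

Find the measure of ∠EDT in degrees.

1. ∠DGE = 72°  [vertical angles at G]
2. ∠DJE = 36°  [△DGJ]
3. ∠DEJ = 40°  [△DJE]
4. ∠EDT = 68°  [△DGE]

∠EDT = 68°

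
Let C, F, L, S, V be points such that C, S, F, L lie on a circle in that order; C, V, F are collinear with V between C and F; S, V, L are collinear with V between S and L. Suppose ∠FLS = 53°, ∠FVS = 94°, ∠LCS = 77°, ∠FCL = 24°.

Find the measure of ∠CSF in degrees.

∠CSF = 65°

1. ∠FCS = 53°  [same arc SF]
2. ∠FSL = 24°  [same arc FL]
3. ∠CFS = 62°  [△SVF]
4. ∠CSF = 65°  [△CSF]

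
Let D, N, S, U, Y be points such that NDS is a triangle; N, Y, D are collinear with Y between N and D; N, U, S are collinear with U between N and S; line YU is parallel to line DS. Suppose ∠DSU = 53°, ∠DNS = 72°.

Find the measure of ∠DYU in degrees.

1. ∠DSN = 53°  [U on ray SN]
2. ∠NDS = 55°  [△NDS]
3. ∠NYU = 55°  [YU∥DS, corresponding at Y]
4. ∠DYU = 125°  [linear pair at Y on ND]

∠DYU = 125°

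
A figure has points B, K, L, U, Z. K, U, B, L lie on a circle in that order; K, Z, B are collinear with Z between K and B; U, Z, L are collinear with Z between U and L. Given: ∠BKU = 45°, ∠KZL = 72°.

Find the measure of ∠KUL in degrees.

∠KUL = 27°

1. ∠BLU = 45°  [same arc UB]
2. ∠BZL = 108°  [linear pair at Z on KB]
3. ∠KBL = 27°  [△BZL]
4. ∠KUL = 27°  [same arc KL]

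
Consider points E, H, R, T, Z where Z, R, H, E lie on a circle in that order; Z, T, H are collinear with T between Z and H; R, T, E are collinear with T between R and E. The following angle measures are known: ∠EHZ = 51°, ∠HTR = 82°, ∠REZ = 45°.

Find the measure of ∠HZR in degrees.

∠HZR = 31°

1. ∠ERZ = 51°  [same arc ZE]
2. ∠RTZ = 98°  [linear pair at T on ZH]
3. ∠HZR = 31°  [△ZTR]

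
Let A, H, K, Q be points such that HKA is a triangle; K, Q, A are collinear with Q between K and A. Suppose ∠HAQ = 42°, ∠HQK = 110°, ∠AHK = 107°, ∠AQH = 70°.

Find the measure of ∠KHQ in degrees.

1. ∠HAK = 42°  [Q on ray AK]
2. ∠AKH = 31°  [△HKA]
3. ∠HKQ = 31°  [Q on ray KA]
4. ∠KHQ = 39°  [△HKQ]

∠KHQ = 39°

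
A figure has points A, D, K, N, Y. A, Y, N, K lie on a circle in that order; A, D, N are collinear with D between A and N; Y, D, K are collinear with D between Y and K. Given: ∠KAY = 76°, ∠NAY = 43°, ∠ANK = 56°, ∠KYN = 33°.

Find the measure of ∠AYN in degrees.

1. ∠KAN = 33°  [same arc NK]
2. ∠AKN = 91°  [△ANK]
3. ∠AYN = 89°  [cyclic AYNK, opposite ∠Y+∠K]

∠AYN = 89°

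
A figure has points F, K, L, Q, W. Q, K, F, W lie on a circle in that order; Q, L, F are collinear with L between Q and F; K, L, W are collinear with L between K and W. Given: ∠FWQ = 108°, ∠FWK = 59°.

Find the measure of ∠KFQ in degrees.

∠KFQ = 49°

1. ∠FKQ = 72°  [cyclic QKFW, opposite ∠K+∠W]
2. ∠FQK = 59°  [same arc KF]
3. ∠KFQ = 49°  [△QKF]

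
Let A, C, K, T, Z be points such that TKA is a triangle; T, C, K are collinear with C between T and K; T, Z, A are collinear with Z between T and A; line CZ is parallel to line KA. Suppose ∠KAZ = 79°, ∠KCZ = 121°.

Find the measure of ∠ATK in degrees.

1. ∠KAT = 79°  [Z on ray AT]
2. ∠TCZ = 59°  [linear pair at C on TK]
3. ∠CZT = 79°  [CZ∥KA, corresponding at Z]
4. ∠CTZ = 42°  [△TCZ]
5. ∠ATK = 42°  [C on TK, Z on TA]

∠ATK = 42°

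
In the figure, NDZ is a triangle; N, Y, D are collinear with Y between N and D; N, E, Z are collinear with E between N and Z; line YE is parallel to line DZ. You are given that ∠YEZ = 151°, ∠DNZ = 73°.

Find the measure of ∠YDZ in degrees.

∠YDZ = 78°

1. ∠NEY = 29°  [linear pair at E on NZ]
2. ∠ENY = 73°  [Y on ND, E on NZ]
3. ∠EYN = 78°  [△NYE]
4. ∠DYE = 102°  [linear pair at Y on ND]
5. ∠YDZ = 78°  [YE∥DZ, co-interior at D–Y]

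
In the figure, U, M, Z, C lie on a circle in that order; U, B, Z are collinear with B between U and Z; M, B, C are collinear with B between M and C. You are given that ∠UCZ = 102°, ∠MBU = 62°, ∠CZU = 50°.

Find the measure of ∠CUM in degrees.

1. ∠CUZ = 28°  [△UZC]
2. ∠CBZ = 62°  [vertical angles at B]
3. ∠MCZ = 68°  [△ZBC]
4. ∠CMZ = 28°  [same arc ZC]
5. ∠CZM = 84°  [△MZC]
6. ∠CUM = 96°  [cyclic UMZC, opposite ∠U+∠Z]

∠CUM = 96°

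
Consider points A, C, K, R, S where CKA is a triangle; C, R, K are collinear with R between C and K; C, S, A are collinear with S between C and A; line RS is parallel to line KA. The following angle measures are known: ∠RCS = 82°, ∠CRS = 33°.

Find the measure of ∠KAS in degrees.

1. ∠CSR = 65°  [△CRS]
2. ∠ASR = 115°  [linear pair at S on CA]
3. ∠KAS = 65°  [RS∥KA, co-interior at A–S]

∠KAS = 65°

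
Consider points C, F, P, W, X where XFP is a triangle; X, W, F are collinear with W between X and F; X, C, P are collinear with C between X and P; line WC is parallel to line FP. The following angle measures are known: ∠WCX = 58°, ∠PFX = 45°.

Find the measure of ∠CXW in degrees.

∠CXW = 77°

1. ∠FPX = 58°  [WC∥FP, corresponding at C]
2. ∠FXP = 77°  [△XFP]
3. ∠CXW = 77°  [W on XF, C on XP]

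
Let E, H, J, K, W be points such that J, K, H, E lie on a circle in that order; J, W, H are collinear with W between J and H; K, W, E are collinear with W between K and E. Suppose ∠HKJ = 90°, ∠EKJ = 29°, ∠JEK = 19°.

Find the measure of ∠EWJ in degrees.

∠EWJ = 100°

1. ∠HEJ = 90°  [cyclic JKHE, opposite ∠K+∠E]
2. ∠EHJ = 29°  [same arc JE]
3. ∠EJH = 61°  [△JHE]
4. ∠EWJ = 100°  [△JWE]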